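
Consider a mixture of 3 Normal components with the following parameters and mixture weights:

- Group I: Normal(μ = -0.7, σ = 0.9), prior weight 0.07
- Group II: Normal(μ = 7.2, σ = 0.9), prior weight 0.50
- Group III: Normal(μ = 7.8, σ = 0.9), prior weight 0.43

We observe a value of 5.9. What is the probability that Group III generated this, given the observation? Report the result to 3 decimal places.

P(component k | x) = w_k·f_k(x) / marginal(x), where marginal(x) = Σ_j w_j·f_j(x).
Component likelihoods at x = 5.9:
  L_I = 9.31047e-13
  L_II = 0.156173
  L_III = 0.0477406
Multiply by the mixture weights:
  w_I·L_I = 0.07 × 9.31047e-13 = 6.51733e-14
  w_II·L_II = 0.50 × 0.156173 = 0.0780867
  w_III·L_III = 0.43 × 0.0477406 = 0.0205285
Marginal: 6.51733e-14 + 0.0780867 + 0.0205285 = 0.0986152
Responsibility of Group III: 0.0205285 / 0.0986152 ≈ 0.208

0.208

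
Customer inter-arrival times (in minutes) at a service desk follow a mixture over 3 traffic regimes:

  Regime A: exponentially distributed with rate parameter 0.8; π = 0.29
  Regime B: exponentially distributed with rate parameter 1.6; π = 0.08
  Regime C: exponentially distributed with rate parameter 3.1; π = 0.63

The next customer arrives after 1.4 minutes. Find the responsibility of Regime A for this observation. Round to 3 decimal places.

The responsibility of component k is π_k f_k(x) divided by Σ_j π_j f_j(x).
Component likelihoods at x = 1.4 minutes:
  p_A = 0.8·e^(−0.8·1.4) = 0.8·e^(−1.1200) = 0.261024
  p_B = 1.6·e^(−1.6·1.4) = 1.6·e^(−2.2400) = 0.170334
  p_C = 3.1·e^(−3.1·1.4) = 3.1·e^(−4.3400) = 0.0404132
Weight by the priors:
  π_A·p_A = 0.29 × 0.261024 = 0.0756969
  π_B·p_B = 0.08 × 0.170334 = 0.0136267
  π_C·p_C = 0.63 × 0.0404132 = 0.0254603
Evidence: 0.0756969 + 0.0136267 + 0.0254603 = 0.114784
P(Regime A | the observation) ≈ 0.659

0.659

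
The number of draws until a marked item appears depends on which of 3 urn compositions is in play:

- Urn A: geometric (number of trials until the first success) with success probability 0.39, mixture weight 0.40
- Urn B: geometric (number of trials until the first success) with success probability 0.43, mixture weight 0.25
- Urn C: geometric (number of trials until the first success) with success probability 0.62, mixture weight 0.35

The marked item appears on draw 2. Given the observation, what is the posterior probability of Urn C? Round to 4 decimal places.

0.3452

Posterior ∝ prior × likelihood, so P(k | x) ∝ π_k f_k(x); normalise over all components.
Evaluate each component's likelihood at the observed value:
  L_A = 0.2379
  L_B = 0.2451
  L_C = 0.2356
Multiply by the mixture weights:
  π_A·L_A = 0.40 × 0.2379 = 0.09516
  π_B·L_B = 0.25 × 0.2451 = 0.061275
  π_C·L_C = 0.35 × 0.2356 = 0.08246
Marginal: 0.09516 + 0.061275 + 0.08246 = 0.238895
P(Urn C | 2) ≈ 0.3452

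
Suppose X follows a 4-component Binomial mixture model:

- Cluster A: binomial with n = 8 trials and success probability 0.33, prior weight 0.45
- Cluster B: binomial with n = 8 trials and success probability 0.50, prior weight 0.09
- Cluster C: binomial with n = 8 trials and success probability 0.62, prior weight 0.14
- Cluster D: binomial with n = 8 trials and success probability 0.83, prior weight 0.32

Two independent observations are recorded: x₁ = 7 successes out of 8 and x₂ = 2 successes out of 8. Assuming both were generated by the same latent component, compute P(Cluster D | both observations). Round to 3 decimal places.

Posterior ∝ prior × likelihood, so P(k | x) ∝ P(Z=k) f_k(x); normalise over all components.
Since both observations come from the same component, the likelihood for component k is f_k(x₁)·f_k(x₂).
  L_A = [0.00228435] × [0.275826] = 0.000630082
  L_B = [0.03125] × [0.109375] = 0.00341797
  L_C = [0.107057] × [0.0324073] = 0.00346943
  L_D = [0.36905] × [0.000465594] = 0.000171828
Multiply by the mixture weights:
  P(Z=A)·L_A = 0.45 × 0.000630082 = 0.000283537
  P(Z=B)·L_B = 0.09 × 0.00341797 = 0.000307617
  P(Z=C)·L_C = 0.14 × 0.00346943 = 0.000485721
  P(Z=D)·L_D = 0.32 × 0.000171828 = 5.49849e-05
Sum: 0.000283537 + 0.000307617 + 0.000485721 + 5.49849e-05 = 0.00113186
So the posterior for Cluster D is 5.49849e-05 / 0.00113186 ≈ 0.049.

0.049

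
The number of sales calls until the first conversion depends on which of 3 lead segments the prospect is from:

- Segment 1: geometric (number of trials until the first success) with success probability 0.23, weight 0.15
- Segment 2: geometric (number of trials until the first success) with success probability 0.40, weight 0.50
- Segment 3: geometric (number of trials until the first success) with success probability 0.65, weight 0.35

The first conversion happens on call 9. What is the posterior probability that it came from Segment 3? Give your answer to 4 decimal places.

0.0067

The responsibility of component k is π_k f_k(x) divided by Σ_j π_j f_j(x).
Evaluate each component's likelihood at the observed value:
  L_1 = 0.0284219
  L_2 = 0.00671846
  L_3 = 0.000146372
Unnormalised posteriors:
  π_1·L_1 = 0.15 × 0.0284219 = 0.00426329
  π_2·L_2 = 0.50 × 0.00671846 = 0.00335923
  π_3·L_3 = 0.35 × 0.000146372 = 5.12302e-05
Evidence: 0.00426329 + 0.00335923 + 5.12302e-05 = 0.00767375
P(Segment 3 | the observation) ≈ 0.0067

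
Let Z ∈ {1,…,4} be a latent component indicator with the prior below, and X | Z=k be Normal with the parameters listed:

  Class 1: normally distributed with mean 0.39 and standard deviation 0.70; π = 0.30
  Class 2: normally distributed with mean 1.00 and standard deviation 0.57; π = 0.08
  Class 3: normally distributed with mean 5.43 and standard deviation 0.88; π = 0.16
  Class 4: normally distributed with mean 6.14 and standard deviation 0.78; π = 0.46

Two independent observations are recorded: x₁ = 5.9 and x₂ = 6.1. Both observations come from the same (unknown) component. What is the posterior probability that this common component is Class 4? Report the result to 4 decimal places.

0.8431

Apply Bayes' rule: the posterior for each component is proportional to its prior times its likelihood at x.
Since both observations come from the same component, the likelihood for component k is f_k(x₁)·f_k(x₂).
  L_1 = [(1/(0.70·√(2π)))·exp(−(5.9−0.39)²/(2·0.70²)) = 0.569918·exp(-30.97969) = 2.00217e-14] × [2.02795e-15] = 4.0603e-29
  L_2 = [(1/(0.57·√(2π)))·exp(−(5.9−1.00)²/(2·0.57²)) = 0.699899·exp(-36.94983) = 6.27954e-17] × [2.89218e-18] = 1.81616e-34
  L_3 = [(1/(0.88·√(2π)))·exp(−(5.9−5.43)²/(2·0.88²)) = 0.453344·exp(-0.14263) = 0.393084] × [0.339276] = 0.133364
  L_4 = [(1/(0.78·√(2π)))·exp(−(5.9−6.14)²/(2·0.78²)) = 0.511464·exp(-0.04734) = 0.487817] × [0.510792] = 0.249173
Unnormalised posteriors:
  π_1·L_1 = 0.30 × 4.0603e-29 = 1.21809e-29
  π_2·L_2 = 0.08 × 1.81616e-34 = 1.45293e-35
  π_3·L_3 = 0.16 × 0.133364 = 0.0213382
  π_4·L_4 = 0.46 × 0.249173 = 0.11462
Evidence: 1.21809e-29 + 1.45293e-35 + 0.0213382 + 0.11462 = 0.135958
Responsibility of Class 4: 0.11462 / 0.135958 ≈ 0.8431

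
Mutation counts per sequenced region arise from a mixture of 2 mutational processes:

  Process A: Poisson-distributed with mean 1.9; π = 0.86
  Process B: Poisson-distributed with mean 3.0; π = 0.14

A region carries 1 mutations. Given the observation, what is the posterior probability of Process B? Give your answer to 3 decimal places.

0.079

By Bayes' theorem, P(k | x) = P(Z=k) f_k(x) / Σ_j P(Z=j) f_j(x).
Poisson probabilities:
  p_A = e^(−1.9)·1.9^1/1! = 0.28418
  p_B = e^(−3.0)·3.0^1/1! = 0.149361
Weight by the priors:
  P(Z=A)·p_A = 0.86 × 0.28418 = 0.244395
  P(Z=B)·p_B = 0.14 × 0.149361 = 0.0209106
Denominator: 0.244395 + 0.0209106 = 0.265306
P(Process B | the observation) ≈ 0.079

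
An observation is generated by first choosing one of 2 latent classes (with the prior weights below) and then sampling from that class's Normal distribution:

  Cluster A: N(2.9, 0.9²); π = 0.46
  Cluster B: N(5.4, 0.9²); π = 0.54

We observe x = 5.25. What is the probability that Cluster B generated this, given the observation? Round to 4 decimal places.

P(component k | x) = w_k·f_k(x) / marginal(x), where marginal(x) = Σ_j w_j·f_j(x).
Component likelihoods at x = 5.25:
  p_A = (1/(0.9·√(2π)))·exp(−(5.25−2.9)²/(2·0.9²)) = 0.443269·exp(-3.40895) = 0.0146615
  p_B = (1/(0.9·√(2π)))·exp(−(5.25−5.4)²/(2·0.9²)) = 0.443269·exp(-0.01389) = 0.437155
Weight by the priors:
  w_A·p_A = 0.46 × 0.0146615 = 0.0067443
  w_B·p_B = 0.54 × 0.437155 = 0.236064
Denominator: 0.0067443 + 0.236064 = 0.242808
So the posterior for Cluster B is 0.236064 / 0.242808 ≈ 0.9722.

0.9722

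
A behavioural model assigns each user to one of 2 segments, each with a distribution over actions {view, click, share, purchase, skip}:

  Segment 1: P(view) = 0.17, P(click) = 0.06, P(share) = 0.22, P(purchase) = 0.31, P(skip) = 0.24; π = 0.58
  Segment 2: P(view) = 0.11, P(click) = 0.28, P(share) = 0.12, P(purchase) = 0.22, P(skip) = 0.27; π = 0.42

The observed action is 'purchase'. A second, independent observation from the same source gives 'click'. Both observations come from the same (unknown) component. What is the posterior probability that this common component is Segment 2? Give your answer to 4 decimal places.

The responsibility of component k is π_k f_k(x) divided by Σ_j π_j f_j(x).
Since both observations come from the same component, the likelihood for component k is f_k(x₁)·f_k(x₂).
  f_1 = [0.31] × [0.06] = 0.0186
  f_2 = [0.22] × [0.28] = 0.0616
Multiply by the mixture weights:
  π_1·f_1 = 0.58 × 0.0186 = 0.010788
  π_2·f_2 = 0.42 × 0.0616 = 0.025872
Marginal: 0.010788 + 0.025872 = 0.03666
Responsibility of Segment 2: 0.025872 / 0.03666 ≈ 0.7057

0.7057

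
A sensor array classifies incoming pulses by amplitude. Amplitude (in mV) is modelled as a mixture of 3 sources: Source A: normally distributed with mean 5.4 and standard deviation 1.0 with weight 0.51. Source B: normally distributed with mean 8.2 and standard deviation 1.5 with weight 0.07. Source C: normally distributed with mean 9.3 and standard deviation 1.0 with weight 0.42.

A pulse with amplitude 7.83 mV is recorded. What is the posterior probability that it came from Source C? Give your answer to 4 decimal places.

Apply Bayes' rule: the posterior for each component is proportional to its prior times its likelihood at x.
Evaluate each component's likelihood at the observed value:
  f_A = (1/(1.0·√(2π)))·exp(−(7.83−5.4)²/(2·1.0²)) = 0.398942·exp(-2.95245) = 0.0208294
  f_B = (1/(1.5·√(2π)))·exp(−(7.83−8.2)²/(2·1.5²)) = 0.265962·exp(-0.03042) = 0.257992
  f_C = (1/(1.0·√(2π)))·exp(−(7.83−9.3)²/(2·1.0²)) = 0.398942·exp(-1.08045) = 0.135418
Multiply by the mixture weights:
  π_A·f_A = 0.51 × 0.0208294 = 0.010623
  π_B·f_B = 0.07 × 0.257992 = 0.0180595
  π_C·f_C = 0.42 × 0.135418 = 0.0568756
Normaliser: 0.010623 + 0.0180595 + 0.0568756 = 0.085558
P(Source C | x) = 0.0568756 / 0.085558 ≈ 0.6648

0.6648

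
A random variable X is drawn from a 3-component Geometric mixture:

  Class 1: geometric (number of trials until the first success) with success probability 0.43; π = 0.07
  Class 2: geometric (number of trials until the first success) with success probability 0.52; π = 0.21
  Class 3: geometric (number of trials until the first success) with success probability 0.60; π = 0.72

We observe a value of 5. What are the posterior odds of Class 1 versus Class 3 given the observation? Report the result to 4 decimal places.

0.2873

Only the two components matter; the odds are (w_i f_i(x)) / (w_j f_j(x)).
Geometric probabilities:
  p_1 = 0.43·(1−0.43)^4 = 0.43·0.10556 = 0.0453908
  p_2 = 0.52·(1−0.52)^4 = 0.52·0.0530842 = 0.0276038
  p_3 = 0.60·(1−0.60)^4 = 0.60·0.0256 = 0.01536
0.00317736 / 0.0110592 ≈ 0.2873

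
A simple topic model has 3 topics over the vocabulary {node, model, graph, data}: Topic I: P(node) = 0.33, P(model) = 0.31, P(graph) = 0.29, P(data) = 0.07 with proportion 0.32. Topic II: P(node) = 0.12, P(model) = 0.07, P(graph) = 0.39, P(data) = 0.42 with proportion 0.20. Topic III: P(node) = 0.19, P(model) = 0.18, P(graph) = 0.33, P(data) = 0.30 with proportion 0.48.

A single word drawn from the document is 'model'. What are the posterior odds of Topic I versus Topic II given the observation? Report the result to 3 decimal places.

7.086

The posterior odds equal the prior odds times the likelihood ratio: (π_i/π_j)·(f_i(x)/f_j(x)).
Categorical probabilities:
  p_I = 0.31
  p_II = 0.07
  p_III = 0.18
Posterior odds = (π_I·p_I) / (π_II·p_II) = (0.32·0.31) / (0.20·0.07) = 0.0992 / 0.014 ≈ 7.086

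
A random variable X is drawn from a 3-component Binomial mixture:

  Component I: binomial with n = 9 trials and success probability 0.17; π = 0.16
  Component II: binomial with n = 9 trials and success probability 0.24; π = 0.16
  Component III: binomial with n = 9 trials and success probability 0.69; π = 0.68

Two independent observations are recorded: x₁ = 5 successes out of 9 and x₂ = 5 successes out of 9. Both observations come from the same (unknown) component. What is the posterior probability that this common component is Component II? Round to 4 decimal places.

0.0079

The responsibility of component k is P(Z=k) f_k(x) divided by Σ_j P(Z=j) f_j(x).
Since both observations come from the same component, the likelihood for component k is f_k(x₁)·f_k(x₂).
  f_I = [C(9,5)·0.17^5·0.83^4 = 126·0.000141986·0.474583 = 0.00849039] × [0.00849039] = 7.20867e-05
  f_II = [C(9,5)·0.24^5·0.76^4 = 126·0.000796262·0.333622 = 0.033472] × [0.033472] = 0.00112037
  f_III = [C(9,5)·0.69^5·0.31^4 = 126·0.156403·0.00923521 = 0.181996] × [0.181996] = 0.0331227
Weight by the priors:
  P(Z=I)·f_I = 0.16 × 7.20867e-05 = 1.15339e-05
  P(Z=II)·f_II = 0.16 × 0.00112037 = 0.00017926
  P(Z=III)·f_III = 0.68 × 0.0331227 = 0.0225234
Marginal: 1.15339e-05 + 0.00017926 + 0.0225234 = 0.0227142
Responsibility of Component II: 0.00017926 / 0.0227142 ≈ 0.0079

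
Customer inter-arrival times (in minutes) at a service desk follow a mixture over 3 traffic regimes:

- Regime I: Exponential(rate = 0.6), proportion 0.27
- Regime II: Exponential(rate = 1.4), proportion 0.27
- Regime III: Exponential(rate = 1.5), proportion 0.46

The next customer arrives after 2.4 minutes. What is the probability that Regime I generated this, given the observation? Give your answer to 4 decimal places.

Posterior ∝ prior × likelihood, so P(k | x) ∝ P(Z=k) f_k(x); normalise over all components.
Component likelihoods at x = 2.4 minutes:
  p_I = 0.142157
  p_II = 0.0486294
  p_III = 0.0409856
Weight by the priors:
  P(Z=I)·p_I = 0.27 × 0.142157 = 0.0383823
  P(Z=II)·p_II = 0.27 × 0.0486294 = 0.0131299
  P(Z=III)·p_III = 0.46 × 0.0409856 = 0.0188534
Marginal: 0.0383823 + 0.0131299 + 0.0188534 = 0.0703656
P(Regime I | data) = 0.0383823 / 0.0703656 ≈ 0.5455

0.5455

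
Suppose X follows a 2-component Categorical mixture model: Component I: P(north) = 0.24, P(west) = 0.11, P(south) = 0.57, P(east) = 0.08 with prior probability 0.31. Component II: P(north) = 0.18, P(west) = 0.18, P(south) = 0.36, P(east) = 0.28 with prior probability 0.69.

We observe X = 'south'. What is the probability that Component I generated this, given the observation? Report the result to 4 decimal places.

0.4157

Posterior ∝ prior × likelihood, so P(k | x) ∝ π_k f_k(x); normalise over all components.
Categorical probabilities:
  L_I = P(south | comp) = 0.57
  L_II = P(south | comp) = 0.36
Multiply by the mixture weights:
  π_I·L_I = 0.31 × 0.57 = 0.1767
  π_II·L_II = 0.69 × 0.36 = 0.2484
Sum: 0.1767 + 0.2484 = 0.4251
P(Component I | data) = 0.1767 / 0.4251 ≈ 0.4157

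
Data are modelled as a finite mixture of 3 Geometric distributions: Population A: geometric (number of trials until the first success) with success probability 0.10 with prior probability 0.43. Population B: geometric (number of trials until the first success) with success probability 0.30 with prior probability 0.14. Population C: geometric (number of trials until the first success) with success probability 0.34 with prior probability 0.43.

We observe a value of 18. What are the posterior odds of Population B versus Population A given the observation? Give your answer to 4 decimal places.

0.0136

Posterior odds = (π_i f_i(x)) / (π_j f_j(x)); the normalising sum cancels.
Component likelihoods at x = 18:
  f_A = 0.10·(1−0.10)^17 = 0.10·0.166772 = 0.0166772
  f_B = 0.30·(1−0.30)^17 = 0.30·0.00232631 = 0.000697892
  f_C = 0.34·(1−0.34)^17 = 0.34·0.000855553 = 0.000290888
Posterior odds = (π_B·f_B) / (π_A·f_A) = (0.14·0.000697892) / (0.43·0.0166772) = 9.77048e-05 / 0.00717119 ≈ 0.0136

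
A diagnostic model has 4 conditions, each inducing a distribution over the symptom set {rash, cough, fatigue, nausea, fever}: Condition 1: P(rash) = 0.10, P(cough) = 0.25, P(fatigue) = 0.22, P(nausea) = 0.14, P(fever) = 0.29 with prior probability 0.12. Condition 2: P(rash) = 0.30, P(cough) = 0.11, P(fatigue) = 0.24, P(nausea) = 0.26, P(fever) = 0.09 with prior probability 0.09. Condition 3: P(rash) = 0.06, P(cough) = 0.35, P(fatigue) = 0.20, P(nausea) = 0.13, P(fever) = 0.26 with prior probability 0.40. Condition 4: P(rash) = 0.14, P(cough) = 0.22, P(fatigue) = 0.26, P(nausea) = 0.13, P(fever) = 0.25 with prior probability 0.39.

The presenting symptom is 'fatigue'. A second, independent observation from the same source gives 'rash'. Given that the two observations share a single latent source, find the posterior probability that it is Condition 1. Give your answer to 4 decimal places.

By Bayes' theorem, P(k | x) = π_k f_k(x) / Σ_j π_j f_j(x).
Since both observations come from the same component, the likelihood for component k is f_k(x₁)·f_k(x₂).
  f_1 = [P(fatigue | comp) = 0.22] × [0.1] = 0.022
  f_2 = [P(fatigue | comp) = 0.24] × [0.3] = 0.072
  f_3 = [P(fatigue | comp) = 0.20] × [0.06] = 0.012
  f_4 = [P(fatigue | comp) = 0.26] × [0.14] = 0.0364
Prior × likelihood for each component:
  π_1·f_1 = 0.12 × 0.022 = 0.00264
  π_2·f_2 = 0.09 × 0.072 = 0.00648
  π_3·f_3 = 0.40 × 0.012 = 0.0048
  π_4·f_4 = 0.39 × 0.0364 = 0.014196
Evidence: 0.00264 + 0.00648 + 0.0048 + 0.014196 = 0.028116
P(Condition 1 | data) = 0.00264 / 0.028116 ≈ 0.0939

0.0939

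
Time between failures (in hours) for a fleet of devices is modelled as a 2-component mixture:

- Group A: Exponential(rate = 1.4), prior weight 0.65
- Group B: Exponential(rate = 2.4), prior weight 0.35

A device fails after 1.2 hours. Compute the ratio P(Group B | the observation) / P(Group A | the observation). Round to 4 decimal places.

Since P(k|x) ∝ w_k f_k(x), the posterior odds are w_i f_i(x) / (w_j f_j(x)).
Component likelihoods at x = 1.2 hours:
  f_A = 1.4·e^(−1.4·1.2) = 1.4·e^(−1.6800) = 0.260924
  f_B = 2.4·e^(−2.4·1.2) = 2.4·e^(−2.8800) = 0.134723
0.0471532 / 0.1696 ≈ 0.2780

0.2780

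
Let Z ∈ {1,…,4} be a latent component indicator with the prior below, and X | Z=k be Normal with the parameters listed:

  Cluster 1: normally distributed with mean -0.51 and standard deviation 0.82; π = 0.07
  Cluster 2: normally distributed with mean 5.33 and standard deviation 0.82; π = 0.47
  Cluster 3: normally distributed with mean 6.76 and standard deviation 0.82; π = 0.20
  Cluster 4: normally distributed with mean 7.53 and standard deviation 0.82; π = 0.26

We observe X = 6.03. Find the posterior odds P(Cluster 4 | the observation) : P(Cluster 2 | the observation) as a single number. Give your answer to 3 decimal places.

Only the two components matter; the odds are (w_i f_i(x)) / (w_j f_j(x)).
Component likelihoods at x = 6.03:
  L_1 = (1/(0.82·√(2π)))·exp(−(6.03−-0.51)²/(2·0.82²)) = 0.486515·exp(-31.80518) = 7.48659e-15
  L_2 = (1/(0.82·√(2π)))·exp(−(6.03−5.33)²/(2·0.82²)) = 0.486515·exp(-0.36437) = 0.337951
  L_3 = (1/(0.82·√(2π)))·exp(−(6.03−6.76)²/(2·0.82²)) = 0.486515·exp(-0.39627) = 0.32734
  L_4 = (1/(0.82·√(2π)))·exp(−(6.03−7.53)²/(2·0.82²)) = 0.486515·exp(-1.67311) = 0.0913005
0.0237381 / 0.158837 ≈ 0.149

0.149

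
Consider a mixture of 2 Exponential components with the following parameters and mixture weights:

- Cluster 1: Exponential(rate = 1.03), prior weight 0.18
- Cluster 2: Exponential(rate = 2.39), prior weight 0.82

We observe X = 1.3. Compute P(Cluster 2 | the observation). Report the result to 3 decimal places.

0.643

Apply Bayes' rule: the posterior for each component is proportional to its prior times its likelihood at x.
Component likelihoods at x = 1.3:
  L_1 = 0.269971
  L_2 = 0.106917
Weight by the priors:
  P(Z=1)·L_1 = 0.18 × 0.269971 = 0.0485948
  P(Z=2)·L_2 = 0.82 × 0.106917 = 0.0876716
Marginal: 0.0485948 + 0.0876716 = 0.136266
P(Cluster 2 | data) ≈ 0.643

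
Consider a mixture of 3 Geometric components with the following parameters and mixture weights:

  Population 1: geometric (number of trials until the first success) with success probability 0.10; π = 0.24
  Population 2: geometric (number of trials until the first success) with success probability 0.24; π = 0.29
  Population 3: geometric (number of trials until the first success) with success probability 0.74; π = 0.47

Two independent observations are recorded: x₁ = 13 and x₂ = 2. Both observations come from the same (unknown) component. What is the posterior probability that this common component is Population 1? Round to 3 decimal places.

The responsibility of component k is w_k f_k(x) divided by Σ_j w_j f_j(x).
Since both observations come from the same component, the likelihood for component k is f_k(x₁)·f_k(x₂).
  f_1 = [0.028243] × [0.09] = 0.00254187
  f_2 = [0.00891198] × [0.1824] = 0.00162555
  f_3 = [7.06174e-08] × [0.1924] = 1.35868e-08
Unnormalised posteriors:
  w_1·f_1 = 0.24 × 0.00254187 = 0.000610048
  w_2·f_2 = 0.29 × 0.00162555 = 0.000471408
  w_3·f_3 = 0.47 × 1.35868e-08 = 6.38579e-09
Sum: 0.000610048 + 0.000471408 + 6.38579e-09 = 0.00108146
So the posterior for Population 1 is 0.000610048 / 0.00108146 ≈ 0.564.

0.564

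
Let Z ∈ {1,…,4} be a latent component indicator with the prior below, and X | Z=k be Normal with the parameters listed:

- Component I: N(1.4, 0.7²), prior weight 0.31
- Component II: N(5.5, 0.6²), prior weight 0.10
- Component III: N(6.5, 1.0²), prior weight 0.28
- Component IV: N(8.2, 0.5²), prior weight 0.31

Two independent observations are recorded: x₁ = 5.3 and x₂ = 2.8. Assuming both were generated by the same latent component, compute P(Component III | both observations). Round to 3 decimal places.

0.932

P(component k | x) = P(Z=k)·f_k(x) / marginal(x), where marginal(x) = Σ_j P(Z=j)·f_j(x).
Since both observations come from the same component, the likelihood for component k is f_k(x₁)·f_k(x₂).
  L_I = [1.03606e-07] × [0.07713] = 7.99112e-09
  L_II = [0.628972] × [2.66396e-05] = 1.67555e-05
  L_III = [0.194186] × [0.00042478] = 8.24864e-05
  L_IV = [3.95464e-08] × [3.74874e-26] = 1.48249e-33
Unnormalised posteriors:
  P(Z=I)·L_I = 0.31 × 7.99112e-09 = 2.47725e-09
  P(Z=II)·L_II = 0.10 × 1.67555e-05 = 1.67555e-06
  P(Z=III)·L_III = 0.28 × 8.24864e-05 = 2.30962e-05
  P(Z=IV)·L_IV = 0.31 × 1.48249e-33 = 4.59573e-34
Evidence: 2.47725e-09 + 1.67555e-06 + 2.30962e-05 + 4.59573e-34 = 2.47742e-05
P(Component III | x₁,x₂) = 2.30962e-05 / 2.47742e-05 ≈ 0.932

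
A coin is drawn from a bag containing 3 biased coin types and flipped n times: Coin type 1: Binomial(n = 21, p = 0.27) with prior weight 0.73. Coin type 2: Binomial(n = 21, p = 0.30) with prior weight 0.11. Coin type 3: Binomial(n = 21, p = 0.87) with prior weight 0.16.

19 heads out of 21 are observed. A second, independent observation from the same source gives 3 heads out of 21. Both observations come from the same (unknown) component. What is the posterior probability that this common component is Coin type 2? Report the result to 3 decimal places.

0.398

By Bayes' theorem, P(k | x) = P(Z=k) f_k(x) / Σ_j P(Z=j) f_j(x).
Since both observations come from the same component, the likelihood for component k is f_k(x₁)·f_k(x₂).
  L_1 = [C(21,19)·0.27^19·0.73^2 = 210·1.57004e-11·0.5329 = 1.75702e-09] × [0.0907307] = 1.59416e-10
  L_2 = [C(21,19)·0.30^19·0.70^2 = 210·1.16226e-10·0.49 = 1.19597e-08] × [0.0584763] = 6.99358e-10
  L_3 = [C(21,19)·0.87^19·0.13^2 = 210·0.0709359·0.0169 = 0.251751] × [9.84895e-14] = 2.47949e-14
Multiply by the mixture weights:
  P(Z=1)·L_1 = 0.73 × 1.59416e-10 = 1.16373e-10
  P(Z=2)·L_2 = 0.11 × 6.99358e-10 = 7.69293e-11
  P(Z=3)·L_3 = 0.16 × 2.47949e-14 = 3.96718e-15
Normaliser: 1.16373e-10 + 7.69293e-11 + 3.96718e-15 = 1.93307e-10
P(Coin type 2 | data) = 7.69293e-11 / 1.93307e-10 ≈ 0.398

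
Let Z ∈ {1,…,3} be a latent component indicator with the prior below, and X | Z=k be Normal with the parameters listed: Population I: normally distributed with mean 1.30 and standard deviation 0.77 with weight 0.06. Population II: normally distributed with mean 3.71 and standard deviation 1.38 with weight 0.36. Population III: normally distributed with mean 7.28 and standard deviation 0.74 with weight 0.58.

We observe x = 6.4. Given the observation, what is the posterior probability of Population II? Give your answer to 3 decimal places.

0.092

By Bayes' theorem, P(k | x) = P(Z=k) f_k(x) / Σ_j P(Z=j) f_j(x).
Evaluate each component's likelihood at the observed value:
  f_I = 1.54298e-10
  f_II = 0.0432456
  f_III = 0.265825
Prior × likelihood for each component:
  P(Z=I)·f_I = 0.06 × 1.54298e-10 = 9.2579e-12
  P(Z=II)·f_II = 0.36 × 0.0432456 = 0.0155684
  P(Z=III)·f_III = 0.58 × 0.265825 = 0.154178
Denominator: 9.2579e-12 + 0.0155684 + 0.154178 = 0.169747
Responsibility of Population II: 0.0155684 / 0.169747 ≈ 0.092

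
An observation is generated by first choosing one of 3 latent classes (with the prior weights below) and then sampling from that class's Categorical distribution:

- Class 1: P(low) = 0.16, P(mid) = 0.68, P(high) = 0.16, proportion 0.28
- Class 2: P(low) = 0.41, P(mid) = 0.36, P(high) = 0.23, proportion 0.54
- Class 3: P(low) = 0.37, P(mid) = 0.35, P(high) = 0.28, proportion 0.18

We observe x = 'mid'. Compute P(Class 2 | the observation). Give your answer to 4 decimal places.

Posterior ∝ prior × likelihood, so P(k | x) ∝ P(Z=k) f_k(x); normalise over all components.
Evaluate each component's likelihood at the observed value:
  L_1 = P(mid | comp) = 0.68
  L_2 = P(mid | comp) = 0.36
  L_3 = P(mid | comp) = 0.35
Weight by the priors:
  P(Z=1)·L_1 = 0.28 × 0.68 = 0.1904
  P(Z=2)·L_2 = 0.54 × 0.36 = 0.1944
  P(Z=3)·L_3 = 0.18 × 0.35 = 0.063
Evidence: 0.1904 + 0.1944 + 0.063 = 0.4478
So the posterior for Class 2 is 0.1944 / 0.4478 ≈ 0.4341.

0.4341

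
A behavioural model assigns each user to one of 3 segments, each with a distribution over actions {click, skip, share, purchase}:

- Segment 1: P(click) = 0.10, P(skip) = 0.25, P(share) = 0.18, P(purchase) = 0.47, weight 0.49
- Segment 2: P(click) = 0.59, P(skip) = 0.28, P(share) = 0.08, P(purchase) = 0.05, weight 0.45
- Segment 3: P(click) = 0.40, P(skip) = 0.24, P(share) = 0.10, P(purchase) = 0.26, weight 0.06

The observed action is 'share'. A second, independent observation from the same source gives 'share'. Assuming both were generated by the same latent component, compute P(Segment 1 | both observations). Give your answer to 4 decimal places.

Posterior ∝ prior × likelihood, so P(k | x) ∝ π_k f_k(x); normalise over all components.
Since both observations come from the same component, the likelihood for component k is f_k(x₁)·f_k(x₂).
  f_1 = [0.18] × [0.18] = 0.0324
  f_2 = [0.08] × [0.08] = 0.0064
  f_3 = [0.1] × [0.1] = 0.01
Prior × likelihood for each component:
  π_1·f_1 = 0.49 × 0.0324 = 0.015876
  π_2·f_2 = 0.45 × 0.0064 = 0.00288
  π_3·f_3 = 0.06 × 0.01 = 0.0006
Denominator: 0.015876 + 0.00288 + 0.0006 = 0.019356
So the posterior for Segment 1 is 0.015876 / 0.019356 ≈ 0.8202.

0.8202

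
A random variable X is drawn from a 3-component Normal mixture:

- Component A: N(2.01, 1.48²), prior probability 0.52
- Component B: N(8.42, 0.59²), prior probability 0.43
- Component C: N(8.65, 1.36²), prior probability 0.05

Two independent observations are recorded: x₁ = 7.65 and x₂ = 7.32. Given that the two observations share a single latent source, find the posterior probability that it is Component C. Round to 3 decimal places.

By Bayes' theorem, P(k | x) = π_k f_k(x) / Σ_j π_j f_j(x).
Since both observations come from the same component, the likelihood for component k is f_k(x₁)·f_k(x₂).
  f_A = [0.000189311] × [0.00043192] = 8.17671e-08
  f_B = [0.288538] × [0.118919] = 0.0343127
  f_C = [0.223856] × [0.181844] = 0.0407068
Unnormalised posteriors:
  π_A·f_A = 0.52 × 8.17671e-08 = 4.25189e-08
  π_B·f_B = 0.43 × 0.0343127 = 0.0147544
  π_C·f_C = 0.05 × 0.0407068 = 0.00203534
Normaliser: 4.25189e-08 + 0.0147544 + 0.00203534 = 0.0167898
P(Component C | x) = 0.00203534 / 0.0167898 ≈ 0.121

0.121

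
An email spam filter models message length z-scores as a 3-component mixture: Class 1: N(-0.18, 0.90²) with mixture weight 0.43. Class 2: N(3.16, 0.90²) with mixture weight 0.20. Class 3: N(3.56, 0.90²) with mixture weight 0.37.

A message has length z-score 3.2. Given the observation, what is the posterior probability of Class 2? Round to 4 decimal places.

By Bayes' theorem, P(k | x) = w_k f_k(x) / Σ_j w_j f_j(x).
Component likelihoods at x = 3.2:
  L_1 = (1/(0.90·√(2π)))·exp(−(3.2−-0.18)²/(2·0.90²)) = 0.443269·exp(-7.05210) = 0.00038369
  L_2 = (1/(0.90·√(2π)))·exp(−(3.2−3.16)²/(2·0.90²)) = 0.443269·exp(-0.00099) = 0.442832
  L_3 = (1/(0.90·√(2π)))·exp(−(3.2−3.56)²/(2·0.90²)) = 0.443269·exp(-0.08000) = 0.409189
Weight by the priors:
  w_1·L_1 = 0.43 × 0.00038369 = 0.000164987
  w_2·L_2 = 0.20 × 0.442832 = 0.0885663
  w_3·L_3 = 0.37 × 0.409189 = 0.1514
Marginal: 0.000164987 + 0.0885663 + 0.1514 = 0.240131
P(Class 2 | the observation) ≈ 0.3688

0.3688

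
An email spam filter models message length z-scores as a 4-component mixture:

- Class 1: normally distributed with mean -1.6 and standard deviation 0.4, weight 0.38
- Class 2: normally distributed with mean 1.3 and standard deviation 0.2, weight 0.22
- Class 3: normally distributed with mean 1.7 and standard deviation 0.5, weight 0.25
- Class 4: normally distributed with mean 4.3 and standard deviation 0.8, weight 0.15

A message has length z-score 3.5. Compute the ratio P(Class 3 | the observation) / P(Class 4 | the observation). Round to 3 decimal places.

0.007

Posterior odds = (w_i f_i(x)) / (w_j f_j(x)); the normalising sum cancels.
Component likelihoods at x = 3.5:
  p_1 = (1/(0.4·√(2π)))·exp(−(3.5−-1.6)²/(2·0.4²)) = 0.997356·exp(-81.28125) = 4.99864e-36
  p_2 = (1/(0.2·√(2π)))·exp(−(3.5−1.3)²/(2·0.2²)) = 1.994711·exp(-60.50000) = 1.05941e-26
  p_3 = (1/(0.5·√(2π)))·exp(−(3.5−1.7)²/(2·0.5²)) = 0.797885·exp(-6.48000) = 0.0012238
  p_4 = (1/(0.8·√(2π)))·exp(−(3.5−4.3)²/(2·0.8²)) = 0.498678·exp(-0.50000) = 0.302463
Odds = (0.25/0.15) × (0.0012238/0.302463) = 1.66667 × 0.00404612 ≈ 0.007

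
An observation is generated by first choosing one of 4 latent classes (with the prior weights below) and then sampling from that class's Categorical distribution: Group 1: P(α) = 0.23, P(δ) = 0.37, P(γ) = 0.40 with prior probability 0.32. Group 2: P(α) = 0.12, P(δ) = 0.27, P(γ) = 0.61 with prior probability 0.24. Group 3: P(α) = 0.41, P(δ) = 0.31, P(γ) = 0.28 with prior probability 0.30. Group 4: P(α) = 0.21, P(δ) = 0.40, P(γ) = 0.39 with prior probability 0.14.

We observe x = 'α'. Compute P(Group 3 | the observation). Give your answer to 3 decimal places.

0.483

The responsibility of component k is P(Z=k) f_k(x) divided by Σ_j P(Z=j) f_j(x).
Categorical probabilities:
  L_1 = 0.23
  L_2 = 0.12
  L_3 = 0.41
  L_4 = 0.21
Unnormalised posteriors:
  P(Z=1)·L_1 = 0.32 × 0.23 = 0.0736
  P(Z=2)·L_2 = 0.24 × 0.12 = 0.0288
  P(Z=3)·L_3 = 0.30 × 0.41 = 0.123
  P(Z=4)·L_4 = 0.14 × 0.21 = 0.0294
Marginal: 0.0736 + 0.0288 + 0.123 + 0.0294 = 0.2548
P(Group 3 | x) ≈ 0.483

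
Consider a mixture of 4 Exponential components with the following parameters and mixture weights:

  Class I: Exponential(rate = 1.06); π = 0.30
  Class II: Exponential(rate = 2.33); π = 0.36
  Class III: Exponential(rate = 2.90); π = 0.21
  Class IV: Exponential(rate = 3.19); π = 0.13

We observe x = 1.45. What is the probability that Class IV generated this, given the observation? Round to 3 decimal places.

0.037

By Bayes' theorem, P(k | x) = P(Z=k) f_k(x) / Σ_j P(Z=j) f_j(x).
Exponential densities:
  p_I = 1.06·e^(−1.06·1.45) = 1.06·e^(−1.5370) = 0.227927
  p_II = 2.33·e^(−2.33·1.45) = 2.33·e^(−3.3785) = 0.0794497
  p_III = 2.90·e^(−2.90·1.45) = 2.90·e^(−4.2050) = 0.0432703
  p_IV = 3.19·e^(−3.19·1.45) = 3.19·e^(−4.6255) = 0.031258
Weight by the priors:
  P(Z=I)·p_I = 0.30 × 0.227927 = 0.068378
  P(Z=II)·p_II = 0.36 × 0.0794497 = 0.0286019
  P(Z=III)·p_III = 0.21 × 0.0432703 = 0.00908676
  P(Z=IV)·p_IV = 0.13 × 0.031258 = 0.00406354
Denominator: 0.068378 + 0.0286019 + 0.00908676 + 0.00406354 = 0.11013
Responsibility of Class IV: 0.00406354 / 0.11013 ≈ 0.037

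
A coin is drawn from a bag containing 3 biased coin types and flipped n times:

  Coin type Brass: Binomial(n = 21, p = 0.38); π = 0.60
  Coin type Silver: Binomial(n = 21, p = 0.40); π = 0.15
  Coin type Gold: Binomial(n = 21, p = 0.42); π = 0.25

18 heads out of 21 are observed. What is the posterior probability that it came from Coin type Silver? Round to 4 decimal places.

0.1568

P(component k | x) = π_k·f_k(x) / marginal(x), where marginal(x) = Σ_j π_j·f_j(x).
Component likelihoods at x = 18 heads out of 21:
  f_Brass = 8.6523e-06
  f_Silver = 1.97417e-05
  f_Gold = 4.29164e-05
Prior × likelihood for each component:
  π_Brass·f_Brass = 0.60 × 8.6523e-06 = 5.19138e-06
  π_Silver·f_Silver = 0.15 × 1.97417e-05 = 2.96126e-06
  π_Gold·f_Gold = 0.25 × 4.29164e-05 = 1.07291e-05
Normaliser: 5.19138e-06 + 2.96126e-06 + 1.07291e-05 = 1.88817e-05
P(Coin type Silver | x) = 2.96126e-06 / 1.88817e-05 ≈ 0.1568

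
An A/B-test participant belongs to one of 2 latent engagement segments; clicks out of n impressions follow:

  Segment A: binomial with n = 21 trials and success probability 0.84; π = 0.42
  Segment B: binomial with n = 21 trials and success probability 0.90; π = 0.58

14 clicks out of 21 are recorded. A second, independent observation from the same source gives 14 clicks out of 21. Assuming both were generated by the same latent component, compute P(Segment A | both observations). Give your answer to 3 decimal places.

0.987

The responsibility of component k is π_k f_k(x) divided by Σ_j π_j f_j(x).
Since both observations come from the same component, the likelihood for component k is f_k(x₁)·f_k(x₂).
  L_A = [0.0271803] × [0.0271803] = 0.000738771
  L_B = [0.00266011] × [0.00266011] = 7.0762e-06
Prior × likelihood for each component:
  π_A·L_A = 0.42 × 0.000738771 = 0.000310284
  π_B·L_B = 0.58 × 7.0762e-06 = 4.1042e-06
Marginal: 0.000310284 + 4.1042e-06 = 0.000314388
P(Segment A | x₁,x₂) = 0.000310284 / 0.000314388 ≈ 0.987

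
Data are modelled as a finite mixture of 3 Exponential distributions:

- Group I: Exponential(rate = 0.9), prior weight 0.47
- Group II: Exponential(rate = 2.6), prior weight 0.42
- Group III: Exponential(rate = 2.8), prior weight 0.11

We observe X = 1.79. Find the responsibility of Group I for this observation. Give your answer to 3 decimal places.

By Bayes' theorem, P(k | x) = π_k f_k(x) / Σ_j π_j f_j(x).
Exponential densities:
  L_I = 0.179719
  L_II = 0.0247609
  L_III = 0.0186412
Weight by the priors:
  π_I·L_I = 0.47 × 0.179719 = 0.084468
  π_II·L_II = 0.42 × 0.0247609 = 0.0103996
  π_III·L_III = 0.11 × 0.0186412 = 0.00205053
Marginal: 0.084468 + 0.0103996 + 0.00205053 = 0.0969181
Responsibility of Group I: 0.084468 / 0.0969181 ≈ 0.872

0.872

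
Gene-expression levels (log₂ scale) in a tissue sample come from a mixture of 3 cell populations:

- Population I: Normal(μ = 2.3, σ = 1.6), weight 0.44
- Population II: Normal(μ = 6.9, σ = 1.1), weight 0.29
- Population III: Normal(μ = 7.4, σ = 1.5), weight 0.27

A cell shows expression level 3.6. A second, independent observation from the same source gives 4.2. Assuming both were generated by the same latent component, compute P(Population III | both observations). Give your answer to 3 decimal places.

By Bayes' theorem, P(k | x) = P(Z=k) f_k(x) / Σ_j P(Z=j) f_j(x).
Since both observations come from the same component, the likelihood for component k is f_k(x₁)·f_k(x₂).
  p_I = [0.179242] × [0.123191] = 0.0220809
  p_II = [0.00402895] × [0.0178341] = 7.18526e-05
  p_III = [0.0107452] × [0.0273248] = 0.000293612
Unnormalised posteriors:
  P(Z=I)·p_I = 0.44 × 0.0220809 = 0.00971561
  P(Z=II)·p_II = 0.29 × 7.18526e-05 = 2.08372e-05
  P(Z=III)·p_III = 0.27 × 0.000293612 = 7.92752e-05
Denominator: 0.00971561 + 2.08372e-05 + 7.92752e-05 = 0.00981573
P(Population III | data) ≈ 0.008

0.008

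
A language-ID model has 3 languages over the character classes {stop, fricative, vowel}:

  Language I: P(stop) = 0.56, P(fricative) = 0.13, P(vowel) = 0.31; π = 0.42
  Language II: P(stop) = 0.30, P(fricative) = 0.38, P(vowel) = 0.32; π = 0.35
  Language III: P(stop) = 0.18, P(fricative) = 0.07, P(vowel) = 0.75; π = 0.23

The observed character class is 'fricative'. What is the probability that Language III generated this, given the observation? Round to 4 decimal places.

0.0790

P(component k | x) = π_k·f_k(x) / marginal(x), where marginal(x) = Σ_j π_j·f_j(x).
Evaluate each component's likelihood at the observed value:
  f_I = P(fricative | comp) = 0.13
  f_II = P(fricative | comp) = 0.38
  f_III = P(fricative | comp) = 0.07
Multiply by the mixture weights:
  π_I·f_I = 0.42 × 0.13 = 0.0546
  π_II·f_II = 0.35 × 0.38 = 0.133
  π_III·f_III = 0.23 × 0.07 = 0.0161
Marginal: 0.0546 + 0.133 + 0.0161 = 0.2037
Responsibility of Language III: 0.0161 / 0.2037 ≈ 0.0790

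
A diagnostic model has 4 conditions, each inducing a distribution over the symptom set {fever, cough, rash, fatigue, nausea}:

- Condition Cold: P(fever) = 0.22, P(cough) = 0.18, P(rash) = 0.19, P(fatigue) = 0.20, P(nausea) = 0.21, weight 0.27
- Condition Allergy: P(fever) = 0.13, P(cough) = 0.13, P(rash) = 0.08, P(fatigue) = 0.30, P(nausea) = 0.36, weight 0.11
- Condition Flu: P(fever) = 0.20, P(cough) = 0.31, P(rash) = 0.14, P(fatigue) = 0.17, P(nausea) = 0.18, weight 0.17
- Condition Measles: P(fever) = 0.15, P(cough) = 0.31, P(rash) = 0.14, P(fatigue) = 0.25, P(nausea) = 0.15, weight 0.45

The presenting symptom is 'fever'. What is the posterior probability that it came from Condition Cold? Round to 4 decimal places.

Posterior ∝ prior × likelihood, so P(k | x) ∝ π_k f_k(x); normalise over all components.
Categorical probabilities:
  p_Cold = 0.22
  p_Allergy = 0.13
  p_Flu = 0.2
  p_Measles = 0.15
Prior × likelihood for each component:
  π_Cold·p_Cold = 0.27 × 0.22 = 0.0594
  π_Allergy·p_Allergy = 0.11 × 0.13 = 0.0143
  π_Flu·p_Flu = 0.17 × 0.2 = 0.034
  π_Measles·p_Measles = 0.45 × 0.15 = 0.0675
Sum: 0.0594 + 0.0143 + 0.034 + 0.0675 = 0.1752
P(Condition Cold | the observation) ≈ 0.3390

0.3390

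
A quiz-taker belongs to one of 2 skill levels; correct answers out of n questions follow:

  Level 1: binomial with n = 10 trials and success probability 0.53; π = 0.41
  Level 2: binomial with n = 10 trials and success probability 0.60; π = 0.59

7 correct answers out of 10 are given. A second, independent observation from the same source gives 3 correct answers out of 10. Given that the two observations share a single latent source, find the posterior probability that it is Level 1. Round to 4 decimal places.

By Bayes' theorem, P(k | x) = P(Z=k) f_k(x) / Σ_j P(Z=j) f_j(x).
Since both observations come from the same component, the likelihood for component k is f_k(x₁)·f_k(x₂).
  p_1 = [0.146354] × [0.0905094] = 0.0132465
  p_2 = [0.214991] × [0.0424673] = 0.00913009
Weight by the priors:
  P(Z=1)·p_1 = 0.41 × 0.0132465 = 0.00543105
  P(Z=2)·p_2 = 0.59 × 0.00913009 = 0.00538675
Sum: 0.00543105 + 0.00538675 = 0.0108178
Responsibility of Level 1: 0.00543105 / 0.0108178 ≈ 0.5020

0.5020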